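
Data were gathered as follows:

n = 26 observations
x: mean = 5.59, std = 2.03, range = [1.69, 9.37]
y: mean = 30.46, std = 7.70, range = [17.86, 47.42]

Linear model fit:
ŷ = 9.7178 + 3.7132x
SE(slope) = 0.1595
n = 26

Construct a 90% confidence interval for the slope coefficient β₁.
The 90% CI for β₁ is (3.4403, 3.9861)

Confidence interval for the slope:

The 90% CI for β₁ is: β̂₁ ± t*(α/2, n-2) × SE(β̂₁)

Step 1: Find critical t-value
- Confidence level = 0.9
- Degrees of freedom = n - 2 = 26 - 2 = 24
- t*(α/2, 24) = 1.7109

Step 2: Calculate margin of error
Margin = 1.7109 × 0.1595 = 0.2729

Step 3: Construct interval
CI = 3.7132 ± 0.2729
CI = (3.4403, 3.9861)

Interpretation: We are 90% confident that the true slope β₁ lies between 3.4403 and 3.9861.
Both endpoints are positive, so the data support a genuinely positive slope at this confidence level.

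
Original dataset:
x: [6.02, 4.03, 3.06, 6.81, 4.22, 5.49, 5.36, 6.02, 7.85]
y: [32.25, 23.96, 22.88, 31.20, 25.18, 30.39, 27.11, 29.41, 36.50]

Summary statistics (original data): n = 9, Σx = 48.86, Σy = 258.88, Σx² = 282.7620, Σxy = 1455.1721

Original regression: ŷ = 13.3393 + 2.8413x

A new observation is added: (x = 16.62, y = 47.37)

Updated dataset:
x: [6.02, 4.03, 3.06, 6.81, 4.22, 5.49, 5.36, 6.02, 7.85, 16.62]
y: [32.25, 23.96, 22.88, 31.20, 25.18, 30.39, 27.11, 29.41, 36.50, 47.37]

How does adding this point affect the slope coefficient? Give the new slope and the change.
New slope β₁ = 1.8210 versus 2.8413 before: a change of -1.0203 (-35.9%).

x = 16.62 lies well outside the original x-range [3.06, 7.85] (x̄ ≈ 5.43), so this observation has high leverage and can move the slope substantially.

Step 1: Update the sums with the new point (n goes from 9 to 10)
Σx  = 48.86 + 16.62 = 65.48
Σy  = 258.88 + 47.37 = 306.25
Σx² = 282.7620 + 16.62² = 282.7620 + 276.2244 = 558.9864
Σxy = 1455.1721 + 16.62×47.37 = 1455.1721 + 787.2894 = 2242.4615

Step 2: Recompute the slope with b₁ = (nΣxy − ΣxΣy) / (nΣx² − (Σx)²)
Numerator   = 10×2242.4615 − 65.48×306.25 = 22424.6150 − 20053.2500 = 2371.3650
Denominator = 10×558.9864 − 65.48² = 5589.8640 − 4287.6304 = 1302.2336
b₁(new) = 2371.3650 / 1302.2336 = 1.8210

(Same formula on the original sums: (9×1455.1721 − 48.86×258.88) / (9×282.7620 − 48.86²) = 447.6721 / 157.5584 = 2.8413, matching the given fit.)

Step 3: Change in slope
Δβ₁ = 1.8210 − 2.8413 = -1.0203
Relative change = -1.0203 / 2.8413 × 100% = -35.9%
→ the slope decreases when the point is added.

A high-leverage point only changes the slope if it is off the original line; here y = 47.37 is below the original trend, so the slope decreases.
In practice: check such a point for data-entry or measurement error; investigate whether it comes from the same population as the rest of the sample.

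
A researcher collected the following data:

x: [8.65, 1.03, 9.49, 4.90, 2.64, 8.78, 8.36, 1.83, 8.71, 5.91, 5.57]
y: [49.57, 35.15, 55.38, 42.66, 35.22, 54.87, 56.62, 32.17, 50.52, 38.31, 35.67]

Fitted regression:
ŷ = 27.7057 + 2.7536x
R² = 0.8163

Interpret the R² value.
About 81.63% of the variability in y is accounted for by the regression on x (R² = 0.8163) — a strong linear fit.

R² (coefficient of determination) measures the proportion of variance in y explained by the regression model.

Here R² = 0.8163:
- Explained: 81.63% of the variation in y
- Unexplained (residual): 100% − 81.63% = 18.37%
- Rule of thumb (below 0.3 weak; 0.3 to below 0.7 moderate; 0.7 and above strong) → strong

Calculation: R² = 1 − (SS_res / SS_tot), where SS_res is the sum of squared residuals and SS_tot the total sum of squares.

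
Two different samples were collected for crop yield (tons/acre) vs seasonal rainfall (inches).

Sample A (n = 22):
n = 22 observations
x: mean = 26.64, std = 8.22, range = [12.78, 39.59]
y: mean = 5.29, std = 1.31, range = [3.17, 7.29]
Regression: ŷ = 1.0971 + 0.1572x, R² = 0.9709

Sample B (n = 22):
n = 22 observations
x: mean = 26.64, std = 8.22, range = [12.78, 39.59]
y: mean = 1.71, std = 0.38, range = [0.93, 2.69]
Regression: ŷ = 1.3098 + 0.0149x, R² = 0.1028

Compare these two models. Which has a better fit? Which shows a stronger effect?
Model A has the better fit (R² = 0.9709 vs 0.1028). Model A shows the stronger effect (|β₁| = 0.1572 vs 0.0149).

Model Comparison:

Goodness of fit (R²):
- Model A: R² = 0.9709 → 97.09% of variance in crop yield explained
- Model B: R² = 0.1028 → 10.28% of variance in crop yield explained
- 0.9709 > 0.1028 → Model A has the better fit

Strength of effect — compare |β₁|:
- Model A: β₁ = 0.1572 → predicted crop yield rises 0.1572 tons/acre per additional inch of rainfall
- Model B: β₁ = 0.0149 → predicted crop yield rises 0.0149 tons/acre per additional inch of rainfall
- |0.1572| > |0.0149| → Model A shows the stronger marginal effect

Notes:
- A steeper slope doesn't make a better model if the scatter around the line is large.
- R² measures how tightly points cluster around the line; β₁ measures how steep the line is — they answer different questions.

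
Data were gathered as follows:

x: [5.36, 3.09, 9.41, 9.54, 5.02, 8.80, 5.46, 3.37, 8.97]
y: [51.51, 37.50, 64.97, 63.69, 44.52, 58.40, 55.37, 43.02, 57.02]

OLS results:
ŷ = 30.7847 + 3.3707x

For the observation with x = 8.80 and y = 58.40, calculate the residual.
Residual = -2.0469

The residual is the difference between the actual value and the predicted value:

Residual = y - ŷ

Step 1: Calculate predicted value
ŷ = 30.7847 + 3.3707 × 8.80
ŷ = 60.4469

Step 2: Calculate residual
Residual = 58.40 - 60.4469
Residual = -2.0469

Sign check: y < ŷ, so the point is below the line and the fit overestimates here.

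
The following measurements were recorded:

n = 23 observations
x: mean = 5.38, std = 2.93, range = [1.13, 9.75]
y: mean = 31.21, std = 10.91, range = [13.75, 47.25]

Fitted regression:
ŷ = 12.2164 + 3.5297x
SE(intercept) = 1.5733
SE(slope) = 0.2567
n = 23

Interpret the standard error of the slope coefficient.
SE(slope) = 0.2567 measures the uncertainty in the estimated slope. The coefficient is estimated precisely (SE/|β̂₁| = 7.3%).

SE(β̂₁) = 0.2567 says: if we drew many samples of n = 23 from the same population and refit each time, the fitted slopes would scatter with a standard deviation of roughly 0.2567 around the true β₁.

Relative precision:
- SE / |β̂₁| = 0.2567 / 3.5297 = 7.3%
- Rule of thumb (under 20%: precise; 20% to under 50%: moderately precise; 50% or more: imprecise) → precise

Rough 95% range (±2 SE): 3.5297 ± 0.5134 → (3.0163, 4.0431).

What drives SE(β̂₁): wider spread of x values → smaller SE; larger n (here n = 23) → smaller SE.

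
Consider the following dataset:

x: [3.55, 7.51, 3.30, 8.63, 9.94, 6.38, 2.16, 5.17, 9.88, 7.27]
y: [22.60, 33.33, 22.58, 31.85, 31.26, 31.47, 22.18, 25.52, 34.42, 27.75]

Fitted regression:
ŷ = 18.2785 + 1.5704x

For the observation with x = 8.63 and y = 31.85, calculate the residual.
Residual = 0.0189

The residual is the difference between the actual value and the predicted value:

Residual = y - ŷ

Step 1: Calculate predicted value
ŷ = 18.2785 + 1.5704 × 8.63
ŷ = 31.8311

Step 2: Calculate residual
Residual = 31.85 - 31.8311
Residual = 0.0189

The residual is positive, so the observed y = 31.85 sits above the regression line (the line underestimates it by 0.0189).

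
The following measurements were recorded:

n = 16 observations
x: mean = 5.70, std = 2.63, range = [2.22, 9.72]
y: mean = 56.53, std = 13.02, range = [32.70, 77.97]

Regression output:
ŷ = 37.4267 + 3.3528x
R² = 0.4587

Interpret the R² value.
R² = 0.4587 means 45.87% of the variation in y is explained by the linear relationship with x. This indicates a moderate fit.

R² = 1 − SS_res/SS_tot compares the residual scatter to the total scatter of y about its mean.

Here R² = 0.4587:
- Explained: 45.87% of the variation in y
- Unexplained (residual): 100% − 45.87% = 54.13%
- Rule of thumb (below 0.3 weak; 0.3 to below 0.7 moderate; 0.7 and above strong) → moderate

Note: R² says nothing about causation, and a high R² does not by itself mean the linear form is appropriate — check the residuals.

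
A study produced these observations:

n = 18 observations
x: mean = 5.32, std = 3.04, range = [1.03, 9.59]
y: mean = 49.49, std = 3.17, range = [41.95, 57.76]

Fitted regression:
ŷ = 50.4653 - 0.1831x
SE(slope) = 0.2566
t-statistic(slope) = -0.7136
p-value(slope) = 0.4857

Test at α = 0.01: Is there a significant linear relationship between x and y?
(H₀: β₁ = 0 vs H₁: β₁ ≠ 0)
Fail to reject H₀: p-value = 0.4857 ≥ α = 0.01. The linear relationship is not significant at the 1% level.

Hypothesis test for the slope coefficient:

H₀: β₁ = 0 (no linear relationship)
H₁: β₁ ≠ 0 (linear relationship exists)

Test statistic: t = β̂₁ / SE(β̂₁) = -0.1831 / 0.2566 = -0.7136

With df = 16, the two-sided p-value for |t| = 0.7136 is 0.4857.

Decision rule: reject H₀ if p-value < α.
p-value = 0.4857 ≥ α = 0.01 → fail to reject H₀.

Conclusion: the linear association between x and y is not significant at the 1% level.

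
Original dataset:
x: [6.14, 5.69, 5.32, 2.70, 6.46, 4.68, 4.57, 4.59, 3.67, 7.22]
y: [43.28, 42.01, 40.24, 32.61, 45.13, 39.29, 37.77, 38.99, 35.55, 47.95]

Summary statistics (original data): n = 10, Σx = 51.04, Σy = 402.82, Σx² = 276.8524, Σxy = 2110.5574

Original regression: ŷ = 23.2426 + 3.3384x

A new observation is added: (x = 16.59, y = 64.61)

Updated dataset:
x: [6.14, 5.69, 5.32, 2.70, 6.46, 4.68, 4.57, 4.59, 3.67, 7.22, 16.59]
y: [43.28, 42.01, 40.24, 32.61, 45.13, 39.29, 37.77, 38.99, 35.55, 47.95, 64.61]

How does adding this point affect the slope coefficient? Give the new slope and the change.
Adding the point moves β₁ from 3.3384 to 2.2644, i.e. it decreases by 1.0740 (-32.2%).

x = 16.59 lies well outside the original x-range [2.70, 7.22] (x̄ ≈ 5.10), so this observation has high leverage and can move the slope substantially.

Step 1: Update the sums with the new point (n goes from 10 to 11)
Σx  = 51.04 + 16.59 = 67.63
Σy  = 402.82 + 64.61 = 467.43
Σx² = 276.8524 + 16.59² = 276.8524 + 275.2281 = 552.0805
Σxy = 2110.5574 + 16.59×64.61 = 2110.5574 + 1071.8799 = 3182.4373

Step 2: Recompute the slope with b₁ = (nΣxy − ΣxΣy) / (nΣx² − (Σx)²)
Numerator   = 11×3182.4373 − 67.63×467.43 = 35006.8103 − 31612.2909 = 3394.5194
Denominator = 11×552.0805 − 67.63² = 6072.8855 − 4573.8169 = 1499.0686
b₁(new) = 3394.5194 / 1499.0686 = 2.2644

(Same formula on the original sums: (10×2110.5574 − 51.04×402.82) / (10×276.8524 − 51.04²) = 545.6412 / 163.4424 = 3.3384, matching the given fit.)

Step 3: Change in slope
Δβ₁ = 2.2644 − 3.3384 = -1.0740
Relative change = -1.0740 / 3.3384 × 100% = -32.2%
→ the slope decreases when the point is added.

Because the point sits below the extension of the original line at a high-leverage x, it tilts the fit down.
In practice: examine leverage (hᵢ) and Cook's distance rather than deleting it automatically; check such a point for data-entry or measurement error.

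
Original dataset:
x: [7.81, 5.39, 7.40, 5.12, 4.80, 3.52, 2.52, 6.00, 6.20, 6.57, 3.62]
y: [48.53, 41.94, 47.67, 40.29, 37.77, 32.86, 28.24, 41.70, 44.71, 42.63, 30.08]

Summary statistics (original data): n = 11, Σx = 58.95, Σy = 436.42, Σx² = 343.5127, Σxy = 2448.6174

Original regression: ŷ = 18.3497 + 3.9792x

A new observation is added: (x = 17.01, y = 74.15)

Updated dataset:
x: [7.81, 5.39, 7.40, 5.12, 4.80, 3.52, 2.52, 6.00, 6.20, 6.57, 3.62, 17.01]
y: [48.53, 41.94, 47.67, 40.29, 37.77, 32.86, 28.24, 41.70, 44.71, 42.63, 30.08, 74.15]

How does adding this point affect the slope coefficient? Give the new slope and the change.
New slope β₁ = 3.1442 versus 3.9792 before: a change of -0.8350 (-21.0%).

The new point has HIGH LEVERAGE: x = 17.01 is far from the original mean x̄ = 58.95/11 ≈ 5.36 (original range [2.52, 7.81]).

Step 1: Update the sums with the new point (n goes from 11 to 12)
Σx  = 58.95 + 17.01 = 75.96
Σy  = 436.42 + 74.15 = 510.57
Σx² = 343.5127 + 17.01² = 343.5127 + 289.3401 = 632.8528
Σxy = 2448.6174 + 17.01×74.15 = 2448.6174 + 1261.2915 = 3709.9089

Step 2: Recompute the slope with b₁ = (nΣxy − ΣxΣy) / (nΣx² − (Σx)²)
Numerator   = 12×3709.9089 − 75.96×510.57 = 44518.9068 − 38782.8972 = 5736.0096
Denominator = 12×632.8528 − 75.96² = 7594.2336 − 5769.9216 = 1824.3120
b₁(new) = 5736.0096 / 1824.3120 = 3.1442

(Same formula on the original sums: (11×2448.6174 − 58.95×436.42) / (11×343.5127 − 58.95²) = 1207.8324 / 303.5372 = 3.9792, matching the given fit.)

Step 3: Change in slope
Δβ₁ = 3.1442 − 3.9792 = -0.8350
Relative change = -0.8350 / 3.9792 × 100% = -21.0%
→ the slope decreases when the point is added.

A high-leverage point only changes the slope if it is off the original line; here y = 74.15 is below the original trend, so the slope decreases.
In practice: examine leverage (hᵢ) and Cook's distance rather than deleting it automatically.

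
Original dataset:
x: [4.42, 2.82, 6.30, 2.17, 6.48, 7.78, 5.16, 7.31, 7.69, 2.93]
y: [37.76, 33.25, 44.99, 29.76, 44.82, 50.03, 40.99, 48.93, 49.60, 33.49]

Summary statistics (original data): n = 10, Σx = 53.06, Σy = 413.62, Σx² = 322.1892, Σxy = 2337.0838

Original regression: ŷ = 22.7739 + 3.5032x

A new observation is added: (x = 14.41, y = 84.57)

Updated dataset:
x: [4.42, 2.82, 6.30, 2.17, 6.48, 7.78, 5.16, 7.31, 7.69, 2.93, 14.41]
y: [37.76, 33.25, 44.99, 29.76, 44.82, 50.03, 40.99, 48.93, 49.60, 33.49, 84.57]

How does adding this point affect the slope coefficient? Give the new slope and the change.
The slope changes from 3.5032 to 4.3105 (change of +0.8073, or +23.0%).

x = 14.41 lies well outside the original x-range [2.17, 7.78] (x̄ ≈ 5.31), so this observation has high leverage and can move the slope substantially.

Step 1: Update the sums with the new point (n goes from 10 to 11)
Σx  = 53.06 + 14.41 = 67.47
Σy  = 413.62 + 84.57 = 498.19
Σx² = 322.1892 + 14.41² = 322.1892 + 207.6481 = 529.8373
Σxy = 2337.0838 + 14.41×84.57 = 2337.0838 + 1218.6537 = 3555.7375

Step 2: Recompute the slope with b₁ = (nΣxy − ΣxΣy) / (nΣx² − (Σx)²)
Numerator   = 11×3555.7375 − 67.47×498.19 = 39113.1125 − 33612.8793 = 5500.2332
Denominator = 11×529.8373 − 67.47² = 5828.2103 − 4552.2009 = 1276.0094
b₁(new) = 5500.2332 / 1276.0094 = 4.3105

(Same formula on the original sums: (10×2337.0838 − 53.06×413.62) / (10×322.1892 − 53.06²) = 1424.1608 / 406.5284 = 3.5032, matching the given fit.)

Step 3: Change in slope
Δβ₁ = 4.3105 − 3.5032 = +0.8073
Relative change = +0.8073 / 3.5032 × 100% = +23.0%
→ the slope increases when the point is added.

Because the point sits above the extension of the original line at a high-leverage x, it tilts the fit up.
In practice: check such a point for data-entry or measurement error.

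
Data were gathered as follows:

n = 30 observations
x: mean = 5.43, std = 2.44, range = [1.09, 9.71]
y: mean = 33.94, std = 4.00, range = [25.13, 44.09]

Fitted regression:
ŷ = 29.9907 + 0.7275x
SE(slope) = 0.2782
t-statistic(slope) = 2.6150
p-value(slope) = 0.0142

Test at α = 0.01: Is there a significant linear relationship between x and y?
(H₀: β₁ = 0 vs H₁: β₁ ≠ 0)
Since p-value = 0.0142 ≥ α = 0.01, fail to reject H₀ — the slope is not significantly different from 0.

Hypothesis test for the slope coefficient:

H₀: β₁ = 0 (no linear relationship)
H₁: β₁ ≠ 0 (linear relationship exists)

Test statistic: t = β̂₁ / SE(β̂₁) = 0.7275 / 0.2782 = 2.6150

With df = 28, the two-sided p-value for |t| = 2.6150 is 0.0142.

Decision rule: reject H₀ if p-value < α.
p-value = 0.0142 ≥ α = 0.01 → fail to reject H₀.

There is not sufficient evidence at the 1% significance level to conclude that a linear relationship exists between x and y.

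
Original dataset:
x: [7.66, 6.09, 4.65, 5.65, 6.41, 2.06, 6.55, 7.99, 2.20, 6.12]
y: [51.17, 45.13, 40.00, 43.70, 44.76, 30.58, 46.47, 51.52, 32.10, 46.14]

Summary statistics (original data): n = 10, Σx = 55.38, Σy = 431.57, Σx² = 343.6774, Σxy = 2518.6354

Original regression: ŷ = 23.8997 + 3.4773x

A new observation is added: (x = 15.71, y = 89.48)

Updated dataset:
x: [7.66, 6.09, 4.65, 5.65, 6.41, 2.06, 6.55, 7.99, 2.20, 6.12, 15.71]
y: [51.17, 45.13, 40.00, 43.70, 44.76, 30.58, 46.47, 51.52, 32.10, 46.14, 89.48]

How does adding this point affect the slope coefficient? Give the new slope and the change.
New slope β₁ = 4.2501 versus 3.4773 before: a change of +0.7728 (+22.2%).

x = 15.71 lies well outside the original x-range [2.06, 7.99] (x̄ ≈ 5.54), so this observation has high leverage and can move the slope substantially.

Step 1: Update the sums with the new point (n goes from 10 to 11)
Σx  = 55.38 + 15.71 = 71.09
Σy  = 431.57 + 89.48 = 521.05
Σx² = 343.6774 + 15.71² = 343.6774 + 246.8041 = 590.4815
Σxy = 2518.6354 + 15.71×89.48 = 2518.6354 + 1405.7308 = 3924.3662

Step 2: Recompute the slope with b₁ = (nΣxy − ΣxΣy) / (nΣx² − (Σx)²)
Numerator   = 11×3924.3662 − 71.09×521.05 = 43168.0282 − 37041.4445 = 6126.5837
Denominator = 11×590.4815 − 71.09² = 6495.2965 − 5053.7881 = 1441.5084
b₁(new) = 6126.5837 / 1441.5084 = 4.2501

(Same formula on the original sums: (10×2518.6354 − 55.38×431.57) / (10×343.6774 − 55.38²) = 1286.0074 / 369.8296 = 3.4773, matching the given fit.)

Step 3: Change in slope
Δβ₁ = 4.2501 − 3.4773 = +0.7728
Relative change = +0.7728 / 3.4773 × 100% = +22.2%
→ the slope increases when the point is added.

A high-leverage point only changes the slope if it is off the original line; here y = 89.48 is above the original trend, so the slope increases.
In practice: check such a point for data-entry or measurement error; investigate whether it comes from the same population as the rest of the sample.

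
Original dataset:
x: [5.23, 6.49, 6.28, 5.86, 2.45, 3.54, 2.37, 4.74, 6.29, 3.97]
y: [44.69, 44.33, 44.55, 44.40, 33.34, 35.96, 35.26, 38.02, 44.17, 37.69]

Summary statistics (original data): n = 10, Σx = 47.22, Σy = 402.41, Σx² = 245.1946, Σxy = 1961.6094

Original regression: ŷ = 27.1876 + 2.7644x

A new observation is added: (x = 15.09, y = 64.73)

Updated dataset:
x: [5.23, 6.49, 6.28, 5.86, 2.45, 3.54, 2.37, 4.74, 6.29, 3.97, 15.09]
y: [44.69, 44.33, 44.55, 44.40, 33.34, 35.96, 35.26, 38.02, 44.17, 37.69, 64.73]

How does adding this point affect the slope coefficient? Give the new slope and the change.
New slope β₁ = 2.4365 versus 2.7644 before: a change of -0.3279 (-11.9%).

x = 15.09 lies well outside the original x-range [2.37, 6.49] (x̄ ≈ 4.72), so this observation has high leverage and can move the slope substantially.

Step 1: Update the sums with the new point (n goes from 10 to 11)
Σx  = 47.22 + 15.09 = 62.31
Σy  = 402.41 + 64.73 = 467.14
Σx² = 245.1946 + 15.09² = 245.1946 + 227.7081 = 472.9027
Σxy = 1961.6094 + 15.09×64.73 = 1961.6094 + 976.7757 = 2938.3851

Step 2: Recompute the slope with b₁ = (nΣxy − ΣxΣy) / (nΣx² − (Σx)²)
Numerator   = 11×2938.3851 − 62.31×467.14 = 32322.2361 − 29107.4934 = 3214.7427
Denominator = 11×472.9027 − 62.31² = 5201.9297 − 3882.5361 = 1319.3936
b₁(new) = 3214.7427 / 1319.3936 = 2.4365

(Same formula on the original sums: (10×1961.6094 − 47.22×402.41) / (10×245.1946 − 47.22²) = 614.2938 / 222.2176 = 2.7644, matching the given fit.)

Step 3: Change in slope
Δβ₁ = 2.4365 − 2.7644 = -0.3279
Relative change = -0.3279 / 2.7644 × 100% = -11.9%
→ the slope decreases when the point is added.

A high-leverage point only changes the slope if it is off the original line; here y = 64.73 is below the original trend, so the slope decreases.
In practice: refit with and without it and report both if conclusions differ; examine leverage (hᵢ) and Cook's distance rather than deleting it automatically.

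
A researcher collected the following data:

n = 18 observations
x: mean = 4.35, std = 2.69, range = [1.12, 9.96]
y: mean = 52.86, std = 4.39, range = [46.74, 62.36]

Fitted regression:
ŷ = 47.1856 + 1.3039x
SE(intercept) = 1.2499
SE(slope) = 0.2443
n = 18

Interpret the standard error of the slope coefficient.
The slope 1.3039 is pinned down to within about ±0.2443 (one SE) by these data — relative uncertainty 18.7%, i.e. precise.

SE(β̂₁) = s / √Sxx, where s is the residual standard deviation and Sxx = Σ(x − x̄)². It is the yardstick for how far β̂₁ = 1.3039 could plausibly be from the true slope.

Relative precision:
- SE / |β̂₁| = 0.2443 / 1.3039 = 18.7%
- Rule of thumb (under 20%: precise; 20% to under 50%: moderately precise; 50% or more: imprecise) → precise

Rough 95% range (±2 SE): 1.3039 ± 0.4886 → (0.8153, 1.7925).

What drives SE(β̂₁): more residual scatter → larger SE.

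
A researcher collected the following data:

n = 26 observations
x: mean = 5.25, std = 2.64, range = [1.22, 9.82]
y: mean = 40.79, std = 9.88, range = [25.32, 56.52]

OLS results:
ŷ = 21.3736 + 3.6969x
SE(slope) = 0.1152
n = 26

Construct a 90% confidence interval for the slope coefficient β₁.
The 90% CI for β₁ is (3.4998, 3.8940)

Confidence interval for the slope:

The 90% CI for β₁ is: β̂₁ ± t*(α/2, n-2) × SE(β̂₁)

Step 1: Find critical t-value
- Confidence level = 0.9
- Degrees of freedom = n - 2 = 26 - 2 = 24
- t*(α/2, 24) = 1.7109

Step 2: Calculate margin of error
Margin = 1.7109 × 0.1152 = 0.1971

Step 3: Construct interval
CI = 3.6969 ± 0.1971
CI = (3.4998, 3.8940)

Interpretation: each one-unit increase in x is associated with a change in mean y of between 3.4998 and 3.8940, with 90% confidence.
Both endpoints are positive, so the data support a genuinely positive slope at this confidence level.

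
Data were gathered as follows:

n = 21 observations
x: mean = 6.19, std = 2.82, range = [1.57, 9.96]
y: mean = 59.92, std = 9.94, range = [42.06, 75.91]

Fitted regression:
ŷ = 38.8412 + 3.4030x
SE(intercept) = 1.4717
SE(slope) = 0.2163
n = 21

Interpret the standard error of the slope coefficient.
The slope 3.4030 is pinned down to within about ±0.2163 (one SE) by these data — relative uncertainty 6.4%, i.e. precise.

SE(β̂₁) = 0.2163 says: if we drew many samples of n = 21 from the same population and refit each time, the fitted slopes would scatter with a standard deviation of roughly 0.2163 around the true β₁.

Relative precision:
- SE / |β̂₁| = 0.2163 / 3.4030 = 6.4%
- Rule of thumb (under 20%: precise; 20% to under 50%: moderately precise; 50% or more: imprecise) → precise

Rough 95% range (±2 SE): 3.4030 ± 0.4326 → (2.9704, 3.8356).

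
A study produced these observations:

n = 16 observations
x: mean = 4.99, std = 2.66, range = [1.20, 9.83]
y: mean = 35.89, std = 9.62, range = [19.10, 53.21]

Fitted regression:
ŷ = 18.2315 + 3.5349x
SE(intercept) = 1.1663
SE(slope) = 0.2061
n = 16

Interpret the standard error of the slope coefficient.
SE(β̂₁) = 0.2061 is the estimated standard deviation of the slope estimate across repeated samples; relative to β̂₁ = 3.5349 that is 5.8%, a precise estimate.

SE(β̂₁) = s / √Sxx, where s is the residual standard deviation and Sxx = Σ(x − x̄)². It is the yardstick for how far β̂₁ = 3.5349 could plausibly be from the true slope.

Relative precision:
- SE / |β̂₁| = 0.2061 / 3.5349 = 5.8%
- Rule of thumb (under 20%: precise; 20% to under 50%: moderately precise; 50% or more: imprecise) → precise

Link to interval estimation: a confidence interval for β₁ is β̂₁ ± t* × 0.2061, so SE sets the half-width per unit of t*.

What drives SE(β̂₁): wider spread of x values → smaller SE; larger n (here n = 16) → smaller SE; more residual scatter → larger SE.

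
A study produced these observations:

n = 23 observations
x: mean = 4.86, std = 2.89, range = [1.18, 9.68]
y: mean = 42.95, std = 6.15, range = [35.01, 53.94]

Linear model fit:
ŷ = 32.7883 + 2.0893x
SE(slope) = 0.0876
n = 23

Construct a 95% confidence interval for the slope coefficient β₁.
The 95% CI for β₁ is (1.9071, 2.2715)

Confidence interval for the slope:

The 95% CI for β₁ is: β̂₁ ± t*(α/2, n-2) × SE(β̂₁)

Step 1: Find critical t-value
- Confidence level = 0.95
- Degrees of freedom = n - 2 = 23 - 2 = 21
- t*(α/2, 21) = 2.0796

Step 2: Calculate margin of error
Margin = 2.0796 × 0.0876 = 0.1822

Step 3: Construct interval
CI = 2.0893 ± 0.1822
CI = (1.9071, 2.2715)

Interpretation: intervals built this way capture the true β₁ in 95% of repeated samples; here the plausible range for the per-unit effect of x on y is 1.9071 to 2.2715.
Since 0 is outside the interval, a two-sided test at α = 0.05 would reject H₀: β₁ = 0.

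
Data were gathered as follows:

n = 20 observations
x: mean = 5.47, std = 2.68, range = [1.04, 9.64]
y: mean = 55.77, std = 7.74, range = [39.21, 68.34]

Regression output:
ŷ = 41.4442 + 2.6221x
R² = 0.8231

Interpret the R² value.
The model explains 82.31% of the variance in y (R² = 0.8231), leaving 17.69% unexplained; the fit is strong.

The coefficient of determination R² is the fraction of the total variation in y that the fitted line accounts for.

Here R² = 0.8231:
- Explained: 82.31% of the variation in y
- Unexplained (residual): 100% − 82.31% = 17.69%
- Rule of thumb (below 0.3 weak; 0.3 to below 0.7 moderate; 0.7 and above strong) → strong

Equivalently, for simple linear regression R² = r², so |r| = √0.8231 ≈ 0.9072.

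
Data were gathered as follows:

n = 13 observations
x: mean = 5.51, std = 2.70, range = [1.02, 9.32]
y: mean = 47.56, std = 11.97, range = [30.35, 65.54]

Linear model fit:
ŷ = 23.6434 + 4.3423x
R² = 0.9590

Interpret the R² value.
The model explains 95.90% of the variance in y (R² = 0.9590), leaving 4.10% unexplained; the fit is strong.

R² = 1 − SS_res/SS_tot compares the residual scatter to the total scatter of y about its mean.

Here R² = 0.9590:
- Explained: 95.90% of the variation in y
- Unexplained (residual): 100% − 95.90% = 4.10%
- Rule of thumb (below 0.3 weak; 0.3 to below 0.7 moderate; 0.7 and above strong) → strong

Note: R² never decreases when predictors are added, so it should not be used alone to compare models of different size.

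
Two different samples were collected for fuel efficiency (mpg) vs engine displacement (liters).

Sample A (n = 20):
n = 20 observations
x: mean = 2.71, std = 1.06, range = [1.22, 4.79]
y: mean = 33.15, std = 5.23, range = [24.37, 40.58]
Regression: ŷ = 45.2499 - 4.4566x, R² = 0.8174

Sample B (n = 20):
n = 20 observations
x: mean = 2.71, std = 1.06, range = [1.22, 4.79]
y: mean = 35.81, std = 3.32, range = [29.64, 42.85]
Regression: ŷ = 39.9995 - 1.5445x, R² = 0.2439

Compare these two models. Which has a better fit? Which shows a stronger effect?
Model A has the better fit (R² = 0.8174 vs 0.2439). Model A shows the stronger effect (|β₁| = 4.4566 vs 1.5445).

Model Comparison:

Fit — compare R²:
- Model A: R² = 0.8174 → 81.74% of variance in fuel efficiency explained
- Model B: R² = 0.2439 → 24.39% of variance in fuel efficiency explained
- 0.8174 > 0.2439 → Model A has the better fit

Effect size (slope magnitude):
- Model A: β₁ = -4.4566 → predicted fuel efficiency falls 4.4566 mpg per additional liter of engine displacement
- Model B: β₁ = -1.5445 → predicted fuel efficiency falls 1.5445 mpg per additional liter of engine displacement
- |-4.4566| > |-1.5445| → Model A shows the stronger marginal effect

Notes:
- R² measures how tightly points cluster around the line; β₁ measures how steep the line is — they answer different questions.
- A better fit (higher R²) doesn't necessarily mean a more important relationship.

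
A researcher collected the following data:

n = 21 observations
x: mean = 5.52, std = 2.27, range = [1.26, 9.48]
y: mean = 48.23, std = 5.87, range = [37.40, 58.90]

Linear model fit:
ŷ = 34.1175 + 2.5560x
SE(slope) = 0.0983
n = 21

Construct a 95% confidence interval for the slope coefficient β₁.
The 95% CI for β₁ is (2.3503, 2.7617)

Confidence interval for the slope:

The 95% CI for β₁ is: β̂₁ ± t*(α/2, n-2) × SE(β̂₁)

Step 1: Find critical t-value
- Confidence level = 0.95
- Degrees of freedom = n - 2 = 21 - 2 = 19
- t*(α/2, 19) = 2.0930

Step 2: Calculate margin of error
Margin = 2.0930 × 0.0983 = 0.2057

Step 3: Construct interval
CI = 2.5560 ± 0.2057
CI = (2.3503, 2.7617)

Interpretation: each one-unit increase in x is associated with a change in mean y of between 2.3503 and 2.7617, with 95% confidence.
The interval does not include 0, suggesting a significant linear relationship.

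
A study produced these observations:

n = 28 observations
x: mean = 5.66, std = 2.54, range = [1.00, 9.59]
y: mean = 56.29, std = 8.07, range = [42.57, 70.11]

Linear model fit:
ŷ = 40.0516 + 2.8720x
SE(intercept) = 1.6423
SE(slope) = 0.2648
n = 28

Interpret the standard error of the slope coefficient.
SE(slope) = 0.2648 measures the uncertainty in the estimated slope. The coefficient is estimated precisely (SE/|β̂₁| = 9.2%).

SE(β̂₁) = s / √Sxx, where s is the residual standard deviation and Sxx = Σ(x − x̄)². It is the yardstick for how far β̂₁ = 2.8720 could plausibly be from the true slope.

Relative precision:
- SE / |β̂₁| = 0.2648 / 2.8720 = 9.2%
- Rule of thumb (under 20%: precise; 20% to under 50%: moderately precise; 50% or more: imprecise) → precise

Link to the t-test: t = β̂₁ / SE(β̂₁) = 2.8720 / 0.2648 = 10.8459, the statistic for H₀: β₁ = 0.

What drives SE(β̂₁): more residual scatter → larger SE; wider spread of x values → smaller SE.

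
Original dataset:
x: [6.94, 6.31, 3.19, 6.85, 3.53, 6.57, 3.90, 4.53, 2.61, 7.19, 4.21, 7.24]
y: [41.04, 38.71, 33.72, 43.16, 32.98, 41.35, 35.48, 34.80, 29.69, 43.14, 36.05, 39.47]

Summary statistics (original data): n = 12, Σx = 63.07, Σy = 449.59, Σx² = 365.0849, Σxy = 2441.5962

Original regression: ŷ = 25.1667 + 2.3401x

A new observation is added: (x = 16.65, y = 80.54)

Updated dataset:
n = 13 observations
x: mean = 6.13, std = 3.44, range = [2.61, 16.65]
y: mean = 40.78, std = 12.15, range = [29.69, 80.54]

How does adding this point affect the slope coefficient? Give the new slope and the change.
The slope changes from 2.3401 to 3.4650 (change of +1.1249, or +48.1%).

The new point has HIGH LEVERAGE: x = 16.65 is far from the original mean x̄ = 63.07/12 ≈ 5.26 (original range [2.61, 7.24]).

Step 1: Update the sums with the new point (n goes from 12 to 13)
Σx  = 63.07 + 16.65 = 79.72
Σy  = 449.59 + 80.54 = 530.13
Σx² = 365.0849 + 16.65² = 365.0849 + 277.2225 = 642.3074
Σxy = 2441.5962 + 16.65×80.54 = 2441.5962 + 1340.9910 = 3782.5872

Step 2: Recompute the slope with b₁ = (nΣxy − ΣxΣy) / (nΣx² − (Σx)²)
Numerator   = 13×3782.5872 − 79.72×530.13 = 49173.6336 − 42261.9636 = 6911.6700
Denominator = 13×642.3074 − 79.72² = 8349.9962 − 6355.2784 = 1994.7178
b₁(new) = 6911.6700 / 1994.7178 = 3.4650

(Same formula on the original sums: (12×2441.5962 − 63.07×449.59) / (12×365.0849 − 63.07²) = 943.5131 / 403.1939 = 2.3401, matching the given fit.)

Step 3: Change in slope
Δβ₁ = 3.4650 − 2.3401 = +1.1249
Relative change = +1.1249 / 2.3401 × 100% = +48.1%
→ the slope increases when the point is added.

A high-leverage point only changes the slope if it is off the original line; here y = 80.54 is above the original trend, so the slope increases.
In practice: refit with and without it and report both if conclusions differ.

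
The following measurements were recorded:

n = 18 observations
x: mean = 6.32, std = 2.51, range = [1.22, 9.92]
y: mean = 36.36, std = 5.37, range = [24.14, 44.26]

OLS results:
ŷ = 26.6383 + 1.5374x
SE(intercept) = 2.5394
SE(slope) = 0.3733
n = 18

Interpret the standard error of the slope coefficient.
SE(β̂₁) = 0.3733 is the estimated standard deviation of the slope estimate across repeated samples; relative to β̂₁ = 1.5374 that is 24.3%, a moderately precise estimate.

SE(β̂₁) = 0.3733 says: if we drew many samples of n = 18 from the same population and refit each time, the fitted slopes would scatter with a standard deviation of roughly 0.3733 around the true β₁.

Relative precision:
- SE / |β̂₁| = 0.3733 / 1.5374 = 24.3%
- Rule of thumb (under 20%: precise; 20% to under 50%: moderately precise; 50% or more: imprecise) → moderately precise

Link to interval estimation: a confidence interval for β₁ is β̂₁ ± t* × 0.3733, so SE sets the half-width per unit of t*.

What drives SE(β̂₁): wider spread of x values → smaller SE; larger n (here n = 18) → smaller SE.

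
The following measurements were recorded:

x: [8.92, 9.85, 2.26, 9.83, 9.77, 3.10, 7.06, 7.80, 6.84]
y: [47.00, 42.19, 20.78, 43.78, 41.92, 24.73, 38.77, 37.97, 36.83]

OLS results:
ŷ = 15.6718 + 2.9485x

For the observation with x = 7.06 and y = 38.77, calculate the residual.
Residual = 2.2818

The residual is the difference between the actual value and the predicted value:

Residual = y - ŷ

Step 1: Calculate predicted value
ŷ = 15.6718 + 2.9485 × 7.06
ŷ = 36.4882

Step 2: Calculate residual
Residual = 38.77 - 36.4882
Residual = 2.2818

Interpretation: the model underestimates the actual value by 2.2818 at this point (positive residual → observation lies above the fitted line).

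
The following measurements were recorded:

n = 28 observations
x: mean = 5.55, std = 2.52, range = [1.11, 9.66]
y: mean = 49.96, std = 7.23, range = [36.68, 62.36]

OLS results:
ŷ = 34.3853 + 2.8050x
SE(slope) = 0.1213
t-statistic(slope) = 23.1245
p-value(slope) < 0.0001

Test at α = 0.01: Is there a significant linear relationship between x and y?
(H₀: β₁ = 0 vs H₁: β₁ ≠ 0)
Reject H₀: p-value < 0.0001 < α = 0.01. The linear relationship is significant at the 1% level.

Hypothesis test for the slope coefficient:

H₀: β₁ = 0 (no linear relationship)
H₁: β₁ ≠ 0 (linear relationship exists)

Test statistic: t = β̂₁ / SE(β̂₁) = 2.8050 / 0.1213 = 23.1245

p < 0.0001: how often a slope estimate this far from 0 (in SE units) would arise by chance if β₁ were truly 0.

Decision rule: reject H₀ if p-value < α.
p-value < 0.0001 < α = 0.01 → reject H₀.

Conclusion: the linear association between x and y is significant at the 1% level.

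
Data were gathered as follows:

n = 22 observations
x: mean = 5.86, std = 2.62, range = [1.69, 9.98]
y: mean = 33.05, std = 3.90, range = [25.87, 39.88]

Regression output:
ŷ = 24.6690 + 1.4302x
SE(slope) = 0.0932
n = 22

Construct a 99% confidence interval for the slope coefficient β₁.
The 99% CI for β₁ is (1.1650, 1.6954)

Confidence interval for the slope:

The 99% CI for β₁ is: β̂₁ ± t*(α/2, n-2) × SE(β̂₁)

Step 1: Find critical t-value
- Confidence level = 0.99
- Degrees of freedom = n - 2 = 22 - 2 = 20
- t*(α/2, 20) = 2.8453

Step 2: Calculate margin of error
Margin = 2.8453 × 0.0932 = 0.2652

Step 3: Construct interval
CI = 1.4302 ± 0.2652
CI = (1.1650, 1.6954)

Interpretation: each one-unit increase in x is associated with a change in mean y of between 1.1650 and 1.6954, with 99% confidence.
Both endpoints are positive, so the data support a genuinely positive slope at this confidence level.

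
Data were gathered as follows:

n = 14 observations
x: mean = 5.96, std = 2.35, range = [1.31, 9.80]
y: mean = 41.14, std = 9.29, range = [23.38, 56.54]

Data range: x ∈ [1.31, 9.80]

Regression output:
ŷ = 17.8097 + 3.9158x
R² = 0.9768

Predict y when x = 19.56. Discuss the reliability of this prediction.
ŷ = 94.4027, but this is extrapolation (above the data range [1.31, 9.80]) and may be unreliable.

Prediction calculation:
ŷ = 17.8097 + 3.9158 × 19.56
ŷ = 94.4027

Reliability:
- Data range: x ∈ [1.31, 9.80]
- Prediction point: x = 19.56 is 9.76 units above the observed range → this is EXTRAPOLATION, not interpolation

Why that matters here:
- The standard error of prediction grows with (x − x̄)², and x = 19.56 is far from x̄ = 5.96
- Real relationships often flatten, saturate, or turn nonlinear at extremes
- There are no observations near this x to validate the fitted line there

A defensible statement: 'if the linear trend continued to x = 19.56, y would be about 94.4027' — the premise is untested.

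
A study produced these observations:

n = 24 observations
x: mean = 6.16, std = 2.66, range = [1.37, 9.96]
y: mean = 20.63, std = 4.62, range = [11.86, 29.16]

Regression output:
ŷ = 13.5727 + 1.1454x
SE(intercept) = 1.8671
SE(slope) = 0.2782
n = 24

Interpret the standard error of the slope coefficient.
The slope 1.1454 is pinned down to within about ±0.2782 (one SE) by these data — relative uncertainty 24.3%, i.e. moderately precise.

What SE measures:
- The standard error quantifies the sampling variability of the coefficient estimate
- It is the estimated standard deviation of β̂₁ across hypothetical repeated samples of the same size
- Smaller SE → more precise estimate

Relative precision:
- SE / |β̂₁| = 0.2782 / 1.1454 = 24.3%
- Rule of thumb (under 20%: precise; 20% to under 50%: moderately precise; 50% or more: imprecise) → moderately precise

Link to the t-test: t = β̂₁ / SE(β̂₁) = 1.1454 / 0.2782 = 4.1172, the statistic for H₀: β₁ = 0.

What drives SE(β̂₁): more residual scatter → larger SE; larger n (here n = 24) → smaller SE.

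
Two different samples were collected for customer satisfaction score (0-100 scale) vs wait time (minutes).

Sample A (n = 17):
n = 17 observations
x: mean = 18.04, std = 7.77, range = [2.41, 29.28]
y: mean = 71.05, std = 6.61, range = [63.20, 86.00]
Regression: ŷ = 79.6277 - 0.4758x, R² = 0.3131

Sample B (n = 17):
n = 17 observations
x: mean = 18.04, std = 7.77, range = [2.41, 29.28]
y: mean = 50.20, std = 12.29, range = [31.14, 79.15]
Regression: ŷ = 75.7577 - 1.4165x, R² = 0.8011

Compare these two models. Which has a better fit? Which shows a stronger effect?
Model B has the better fit (R² = 0.8011 vs 0.3131). Model B shows the stronger effect (|β₁| = 1.4165 vs 0.4758).

Model Comparison:

Goodness of fit (R²):
- Model A: R² = 0.3131 → 31.31% of variance in satisfaction score explained
- Model B: R² = 0.8011 → 80.11% of variance in satisfaction score explained
- 0.8011 > 0.3131 → Model B has the better fit

Effect size (slope magnitude):
- Model A: β₁ = -0.4758 → predicted satisfaction score falls 0.4758 points per additional minute of wait time
- Model B: β₁ = -1.4165 → predicted satisfaction score falls 1.4165 points per additional minute of wait time
- |-0.4758| < |-1.4165| → Model B shows the stronger marginal effect

Note: A better fit (higher R²) doesn't necessarily mean a more important relationship.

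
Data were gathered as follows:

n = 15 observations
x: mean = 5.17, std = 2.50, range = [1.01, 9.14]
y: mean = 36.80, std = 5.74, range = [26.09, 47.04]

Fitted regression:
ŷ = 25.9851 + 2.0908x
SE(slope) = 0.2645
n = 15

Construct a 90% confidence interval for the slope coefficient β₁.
The 90% CI for β₁ is (1.6224, 2.5592)

Confidence interval for the slope:

The 90% CI for β₁ is: β̂₁ ± t*(α/2, n-2) × SE(β̂₁)

Step 1: Find critical t-value
- Confidence level = 0.9
- Degrees of freedom = n - 2 = 15 - 2 = 13
- t*(α/2, 13) = 1.7709

Step 2: Calculate margin of error
Margin = 1.7709 × 0.2645 = 0.4684

Step 3: Construct interval
CI = 2.0908 ± 0.4684
CI = (1.6224, 2.5592)

Interpretation: We are 90% confident that the true slope β₁ lies between 1.6224 and 2.5592.
Since 0 is outside the interval, a two-sided test at α = 0.10 would reject H₀: β₁ = 0.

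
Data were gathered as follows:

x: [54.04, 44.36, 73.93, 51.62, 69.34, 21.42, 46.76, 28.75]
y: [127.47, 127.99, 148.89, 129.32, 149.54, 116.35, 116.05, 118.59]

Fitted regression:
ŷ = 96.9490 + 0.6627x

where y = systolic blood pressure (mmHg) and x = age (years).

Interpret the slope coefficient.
On average, blood pressure is about 0.6627 mmHg higher for every extra year of age.

The slope β₁ = 0.6627 gives the rate at which the fitted blood pressure changes with age.

Interpretation:
- Age up by 1 year → predicted blood pressure increases by 0.6627 mmHg
- The effect is assumed constant over the observed range of x (linearity)
- The slope describes association in these data, not necessarily a causal effect

(β₀ = 96.9490 is the fitted value at x = 0 and is not part of the slope interpretation.)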